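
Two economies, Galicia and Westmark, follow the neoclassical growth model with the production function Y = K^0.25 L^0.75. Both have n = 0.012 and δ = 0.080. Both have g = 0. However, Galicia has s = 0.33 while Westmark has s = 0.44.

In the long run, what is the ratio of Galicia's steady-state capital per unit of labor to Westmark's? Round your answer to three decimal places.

ratio ≈ 0.681

Steady-state k* = [s/(n + δ)]^(1/(1−α)), so the ratio is [ (s_G/(n + δ)_G) / (s_W/(n + δ)_W) ]^1.3333.
s_G/(n + δ)_G = 0.33/0.092 = 3.5870; s_W/(n + δ)_W = 0.44/0.092 = 4.7826.
Ratio = (3.5870/4.7826)^1.3333 = 0.7500^1.3333 ≈ 0.6814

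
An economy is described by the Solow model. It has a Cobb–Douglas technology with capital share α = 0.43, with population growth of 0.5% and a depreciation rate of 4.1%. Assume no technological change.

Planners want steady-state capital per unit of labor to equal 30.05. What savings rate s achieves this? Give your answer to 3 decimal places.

At the steady state, Δk = 0, so s·k^α = (n + δ)·k.
So s / (n + δ) = (k*)^(1−α) = 30.05^0.57 = 6.9562.
Therefore s = 6.9562 × (n + δ) = 6.9562 × 0.046 = 0.3200.

s ≈ 0.320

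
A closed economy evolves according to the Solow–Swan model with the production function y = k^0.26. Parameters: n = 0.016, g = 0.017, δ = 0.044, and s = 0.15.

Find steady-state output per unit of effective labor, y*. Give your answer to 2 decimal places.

In steady state, investment equals break-even investment: s·k^α = (n + g + δ)·k.
Dividing both sides by k: k^(1−α) = s / (n + g + δ).
k^0.74 = 0.15 / (0.016 + 0.017 + 0.044) = 0.15 / 0.077 = 1.9481
k* = 1.9481^(1/0.74) ≈ 2.4624
y* = (k*)^α = 2.4624^0.26 ≈ 1.2640

y* ≈ 1.26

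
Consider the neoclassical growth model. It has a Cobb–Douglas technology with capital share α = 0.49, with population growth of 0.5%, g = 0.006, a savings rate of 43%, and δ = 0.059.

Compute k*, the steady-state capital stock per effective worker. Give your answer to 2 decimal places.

k* ≈ 35.14

In steady state, investment equals break-even investment: s·k^α = (n + g + δ)·k.
Dividing both sides by k: k^(1−α) = s / (n + g + δ).
k^0.51 = 0.43 / (0.005 + 0.006 + 0.059) = 0.43 / 0.070 = 6.1429
k* = 6.1429^(1/0.51) ≈ 35.1423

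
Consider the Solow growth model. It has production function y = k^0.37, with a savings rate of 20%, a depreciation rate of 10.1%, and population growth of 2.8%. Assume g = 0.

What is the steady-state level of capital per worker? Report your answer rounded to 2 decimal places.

k* ≈ 2.01

At the steady state, Δk = 0, so s·k^α = (n + δ)·k.
Rearranging, k^(1−α) = s / (n + δ).
k^0.63 = 0.20 / (0.028 + 0.101) = 0.20 / 0.129 = 1.5504
k* = 1.5504^(1/0.63) ≈ 2.0058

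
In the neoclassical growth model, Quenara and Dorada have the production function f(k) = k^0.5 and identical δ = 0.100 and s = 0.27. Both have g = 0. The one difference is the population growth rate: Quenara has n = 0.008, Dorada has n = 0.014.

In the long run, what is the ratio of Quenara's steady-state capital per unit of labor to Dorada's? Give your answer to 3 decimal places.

Steady-state k* = [s/(n + δ)]^(1/(1−α)), so the ratio is [ (s_Q/(n + δ)_Q) / (s_D/(n + δ)_D) ]^2.
s_Q/(n + δ)_Q = 0.27/0.108 = 2.5000; s_D/(n + δ)_D = 0.27/0.114 = 2.3684.
Ratio = (2.5000/2.3684)^2 = 1.0556^2 ≈ 1.1143

k*_Q / k*_D ≈ 1.114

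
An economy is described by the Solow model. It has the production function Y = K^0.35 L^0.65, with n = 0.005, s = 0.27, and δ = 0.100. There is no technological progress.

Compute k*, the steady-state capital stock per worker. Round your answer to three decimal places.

k* ≈ 4.276

In steady state, investment equals break-even investment: s·k^α = (n + δ)·k.
Dividing both sides by k: k^(1−α) = s / (n + δ).
k^0.65 = 0.27 / (0.005 + 0.100) = 0.27 / 0.105 = 2.5714
k* = 2.5714^(1/0.65) ≈ 4.2759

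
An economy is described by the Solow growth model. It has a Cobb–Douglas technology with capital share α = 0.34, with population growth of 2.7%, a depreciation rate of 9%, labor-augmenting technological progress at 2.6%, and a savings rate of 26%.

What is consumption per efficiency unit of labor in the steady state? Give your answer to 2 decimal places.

At the steady state, Δk = 0, so s·k^α = (n + g + δ)·k.
Rearranging, k^(1−α) = s / (n + g + δ).
k^0.66 = 0.26 / (0.027 + 0.026 + 0.090) = 0.26 / 0.143 = 1.8182
k* = 1.8182^(1/0.66) ≈ 2.4740
y* = (k*)^α = 2.4740^0.34 ≈ 1.3607
c* = (1 − s)·y* = (1 − 0.26) × 1.3607 ≈ 1.0069

c* ≈ 1.01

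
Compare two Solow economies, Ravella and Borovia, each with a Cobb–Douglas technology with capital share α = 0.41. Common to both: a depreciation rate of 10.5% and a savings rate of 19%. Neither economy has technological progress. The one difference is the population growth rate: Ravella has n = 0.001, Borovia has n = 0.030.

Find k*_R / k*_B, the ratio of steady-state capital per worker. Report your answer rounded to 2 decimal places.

k*_R / k*_B ≈ 1.51

Steady-state k* = [s/(n + δ)]^(1/(1−α)), so the ratio is [ (s_R/(n + δ)_R) / (s_B/(n + δ)_B) ]^1.6949.
s_R/(n + δ)_R = 0.19/0.106 = 1.7925; s_B/(n + δ)_B = 0.19/0.135 = 1.4074.
Ratio = (1.7925/1.4074)^1.6949 = 1.2736^1.6949 ≈ 1.5067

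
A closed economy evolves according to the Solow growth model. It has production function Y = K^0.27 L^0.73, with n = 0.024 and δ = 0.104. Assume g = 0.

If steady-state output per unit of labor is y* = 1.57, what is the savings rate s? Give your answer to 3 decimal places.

s ≈ 0.433

In steady state, investment equals break-even investment: s·k^α = (n + δ)·k.
Since y* = [s/(n + δ)]^(α/(1−α)), we have s/(n + δ) = (y*)^((1−α)/α) = 1.57^2.7037 = 3.3857.
Therefore s = 3.3857 × (n + δ) = 3.3857 × 0.128 = 0.4334.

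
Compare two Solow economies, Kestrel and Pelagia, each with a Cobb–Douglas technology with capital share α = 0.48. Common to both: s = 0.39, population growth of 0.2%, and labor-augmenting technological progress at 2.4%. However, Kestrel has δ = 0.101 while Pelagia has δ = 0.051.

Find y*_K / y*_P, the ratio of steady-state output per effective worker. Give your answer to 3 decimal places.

ratio ≈ 0.630

Steady-state y* = [s/(n + g + δ)]^(α/(1−α)), so the ratio is [ (s_K/(n + g + δ)_K) / (s_P/(n + g + δ)_P) ]^0.9231.
s_K/(n + g + δ)_K = 0.39/0.127 = 3.0709; s_P/(n + g + δ)_P = 0.39/0.077 = 5.0649.
Ratio = (3.0709/5.0649)^0.9231 = 0.6063^0.9231 ≈ 0.6301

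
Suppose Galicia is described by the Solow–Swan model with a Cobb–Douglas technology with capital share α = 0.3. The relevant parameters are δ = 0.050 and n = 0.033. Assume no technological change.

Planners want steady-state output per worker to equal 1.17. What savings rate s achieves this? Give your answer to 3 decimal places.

In steady state, investment equals break-even investment: s·k^α = (n + δ)·k.
Since y* = [s/(n + δ)]^(α/(1−α)), we have s/(n + δ) = (y*)^((1−α)/α) = 1.17^2.3333 = 1.4424.
Therefore s = 1.4424 × (n + δ) = 1.4424 × 0.083 = 0.1197.

s ≈ 0.120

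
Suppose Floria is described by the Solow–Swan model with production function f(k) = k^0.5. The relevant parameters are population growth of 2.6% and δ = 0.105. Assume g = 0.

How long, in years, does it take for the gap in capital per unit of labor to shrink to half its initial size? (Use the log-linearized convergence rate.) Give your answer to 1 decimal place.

half-life ≈ 10.6 years

Near the steady state the convergence rate is λ = (1 − α)(n + δ).
λ = (1 − 0.5) × 0.131 = 0.5 × 0.131 = 0.0655
Half-life = ln 2 / λ = 0.6931 / 0.0655 ≈ 10.58 years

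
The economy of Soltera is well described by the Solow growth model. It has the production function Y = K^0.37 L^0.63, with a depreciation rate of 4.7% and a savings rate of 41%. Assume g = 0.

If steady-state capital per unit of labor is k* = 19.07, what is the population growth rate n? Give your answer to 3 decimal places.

In steady state, investment equals break-even investment: s·k^α = (n + δ)·k.
So s / (n + δ) = (k*)^(1−α) = 19.07^0.63 = 6.4065.
Therefore n + δ = s / 6.4065 = 0.41 / 6.4065 = 0.0640, so n = 0.0640 − 0.047 = 0.0170.

n ≈ 0.017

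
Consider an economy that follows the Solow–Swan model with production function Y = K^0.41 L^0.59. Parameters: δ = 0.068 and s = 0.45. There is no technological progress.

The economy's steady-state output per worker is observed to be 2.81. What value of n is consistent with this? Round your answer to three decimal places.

n ≈ 0.034

At the steady state, Δk = 0, so s·k^α = (n + δ)·k.
Since y* = [s/(n + δ)]^(α/(1−α)), we have s/(n + δ) = (y*)^((1−α)/α) = 2.81^1.439 = 4.4227.
Therefore n + δ = s / 4.4227 = 0.45 / 4.4227 = 0.1017, so n = 0.1017 − 0.068 = 0.0337.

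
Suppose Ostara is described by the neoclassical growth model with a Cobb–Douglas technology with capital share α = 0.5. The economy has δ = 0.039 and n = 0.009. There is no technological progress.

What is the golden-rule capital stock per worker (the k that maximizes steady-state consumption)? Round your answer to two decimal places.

k_gold ≈ 108.51

The golden rule sets f'(k) = n + δ, i.e. α·k^(α−1) = n + δ.
So k^(1−α) = α / (n + δ) = 0.5 / 0.048 = 10.4167.
k_gold = 10.4167^(1/0.5) ≈ 108.5076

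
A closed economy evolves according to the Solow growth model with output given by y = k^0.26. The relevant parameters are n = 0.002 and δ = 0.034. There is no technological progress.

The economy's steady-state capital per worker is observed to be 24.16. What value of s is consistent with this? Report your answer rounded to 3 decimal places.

In steady state, investment equals break-even investment: s·k^α = (n + δ)·k.
So s / (n + δ) = (k*)^(1−α) = 24.16^0.74 = 10.5558.
Therefore s = 10.5558 × (n + δ) = 10.5558 × 0.036 = 0.3800.

s ≈ 0.380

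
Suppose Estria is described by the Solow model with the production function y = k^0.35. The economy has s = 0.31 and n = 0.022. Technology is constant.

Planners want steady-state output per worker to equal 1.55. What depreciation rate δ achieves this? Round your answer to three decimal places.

δ ≈ 0.115

In steady state, investment equals break-even investment: s·k^α = (n + δ)·k.
Since y* = [s/(n + δ)]^(α/(1−α)), we have s/(n + δ) = (y*)^((1−α)/α) = 1.55^1.8571 = 2.2567.
Therefore n + δ = s / 2.2567 = 0.31 / 2.2567 = 0.1374, so δ = 0.1374 − 0.022 = 0.1154.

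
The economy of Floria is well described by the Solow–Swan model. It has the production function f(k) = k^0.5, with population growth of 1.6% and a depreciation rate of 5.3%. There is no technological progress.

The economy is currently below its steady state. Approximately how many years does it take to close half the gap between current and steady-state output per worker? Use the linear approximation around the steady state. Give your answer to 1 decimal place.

half-life ≈ 20.1 years

Near the steady state the convergence rate is λ = (1 − α)(n + δ).
λ = (1 − 0.5) × 0.069 = 0.5 × 0.069 = 0.0345
Half-life = ln 2 / λ = 0.6931 / 0.0345 ≈ 20.09 years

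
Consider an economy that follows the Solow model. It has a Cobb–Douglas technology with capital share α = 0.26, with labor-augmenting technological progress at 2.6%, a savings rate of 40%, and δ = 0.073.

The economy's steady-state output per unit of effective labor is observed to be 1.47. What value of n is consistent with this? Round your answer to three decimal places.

n ≈ 0.035

In steady state, investment equals break-even investment: s·k^α = (n + g + δ)·k.
Since y* = [s/(n + g + δ)]^(α/(1−α)), we have s/(n + g + δ) = (y*)^((1−α)/α) = 1.47^2.8462 = 2.9938.
Therefore n + g + δ = s / 2.9938 = 0.40 / 2.9938 = 0.1336, so n = 0.1336 − 0.099 = 0.0346.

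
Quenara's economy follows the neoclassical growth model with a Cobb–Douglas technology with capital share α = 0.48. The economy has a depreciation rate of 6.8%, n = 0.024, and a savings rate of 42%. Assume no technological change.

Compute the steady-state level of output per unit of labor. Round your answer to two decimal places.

y* = 4.06

At the steady state, Δk = 0, so s·k^α = (n + δ)·k.
Dividing both sides by k: k^(1−α) = s / (n + δ).
k^0.52 = 0.42 / (0.024 + 0.068) = 0.42 / 0.092 = 4.5652
k* = 4.5652^(1/0.52) ≈ 18.5435
y* = (k*)^α = 18.5435^0.48 ≈ 4.0619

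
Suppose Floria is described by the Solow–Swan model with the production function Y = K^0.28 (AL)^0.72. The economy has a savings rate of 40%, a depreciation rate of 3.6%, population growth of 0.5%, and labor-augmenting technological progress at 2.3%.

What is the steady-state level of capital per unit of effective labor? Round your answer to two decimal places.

In steady state, investment equals break-even investment: s·k^α = (n + g + δ)·k.
Dividing both sides by k: k^(1−α) = s / (n + g + δ).
k^0.72 = 0.40 / (0.005 + 0.023 + 0.036) = 0.40 / 0.064 = 6.2500
k* = 6.2500^(1/0.72) ≈ 12.7464

k* ≈ 12.75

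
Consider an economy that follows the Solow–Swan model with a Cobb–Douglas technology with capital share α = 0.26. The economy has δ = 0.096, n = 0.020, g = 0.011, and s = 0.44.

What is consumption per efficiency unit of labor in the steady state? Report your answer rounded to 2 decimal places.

Steady state requires s·f(k) = (n + g + δ)·k, i.e. s·k^α = (n + g + δ)·k.
Dividing both sides by k: k^(1−α) = s / (n + g + δ).
k^0.74 = 0.44 / (0.020 + 0.011 + 0.096) = 0.44 / 0.127 = 3.4646
k* = 3.4646^(1/0.74) ≈ 5.3612
y* = (k*)^α = 5.3612^0.26 ≈ 1.5474
c* = (1 − s)·y* = (1 − 0.44) × 1.5474 ≈ 0.8665

c* = 0.87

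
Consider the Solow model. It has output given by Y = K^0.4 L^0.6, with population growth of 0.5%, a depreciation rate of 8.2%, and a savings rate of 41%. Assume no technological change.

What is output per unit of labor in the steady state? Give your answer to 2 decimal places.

Steady state requires s·f(k) = (n + δ)·k, i.e. s·k^α = (n + δ)·k.
Rearranging, k^(1−α) = s / (n + δ).
k^0.6 = 0.41 / (0.005 + 0.082) = 0.41 / 0.087 = 4.7126
k* = 4.7126^(1/0.6) ≈ 13.2465
y* = (k*)^α = 13.2465^0.4 ≈ 2.8109

y* = 2.81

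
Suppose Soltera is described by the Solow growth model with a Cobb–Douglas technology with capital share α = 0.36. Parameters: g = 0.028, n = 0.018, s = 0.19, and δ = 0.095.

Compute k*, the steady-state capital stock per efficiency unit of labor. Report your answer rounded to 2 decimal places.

At the steady state, Δk = 0, so s·k^α = (n + g + δ)·k.
Dividing both sides by k: k^(1−α) = s / (n + g + δ).
k^0.64 = 0.19 / (0.018 + 0.028 + 0.095) = 0.19 / 0.141 = 1.3475
k* = 1.3475^(1/0.64) ≈ 1.5936

k* = 1.59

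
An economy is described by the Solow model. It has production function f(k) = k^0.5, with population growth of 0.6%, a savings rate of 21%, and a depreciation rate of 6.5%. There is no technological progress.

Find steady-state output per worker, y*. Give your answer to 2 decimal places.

In steady state, investment equals break-even investment: s·k^α = (n + δ)·k.
Dividing both sides by k: k^(1−α) = s / (n + δ).
k^0.5 = 0.21 / (0.006 + 0.065) = 0.21 / 0.071 = 2.9577
k* = 2.9577^(1/0.5) ≈ 8.7480
y* = (k*)^α = 8.7480^0.5 ≈ 2.9577

y* ≈ 2.96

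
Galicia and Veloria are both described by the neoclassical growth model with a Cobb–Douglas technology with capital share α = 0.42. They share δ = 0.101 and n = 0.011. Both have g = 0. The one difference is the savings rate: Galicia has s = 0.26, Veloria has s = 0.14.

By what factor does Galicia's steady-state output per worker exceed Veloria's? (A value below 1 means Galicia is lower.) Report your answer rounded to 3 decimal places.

y*_G / y*_V ≈ 1.566

Steady-state y* = [s/(n + δ)]^(α/(1−α)), so the ratio is [ (s_G/(n + δ)_G) / (s_V/(n + δ)_V) ]^0.7241.
s_G/(n + δ)_G = 0.26/0.112 = 2.3214; s_V/(n + δ)_V = 0.14/0.112 = 1.2500.
Ratio = (2.3214/1.2500)^0.7241 = 1.8571^0.7241 ≈ 1.5655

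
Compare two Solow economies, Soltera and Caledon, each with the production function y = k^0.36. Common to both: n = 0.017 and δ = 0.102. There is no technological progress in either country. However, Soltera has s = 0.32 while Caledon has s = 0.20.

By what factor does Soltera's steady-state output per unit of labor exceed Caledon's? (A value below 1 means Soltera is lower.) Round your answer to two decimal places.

Steady-state y* = [s/(n + δ)]^(α/(1−α)), so the ratio is [ (s_S/(n + δ)_S) / (s_C/(n + δ)_C) ]^0.5625.
s_S/(n + δ)_S = 0.32/0.119 = 2.6891; s_C/(n + δ)_C = 0.20/0.119 = 1.6807.
Ratio = (2.6891/1.6807)^0.5625 = 1.6000^0.5625 ≈ 1.3026

y*_S / y*_C ≈ 1.30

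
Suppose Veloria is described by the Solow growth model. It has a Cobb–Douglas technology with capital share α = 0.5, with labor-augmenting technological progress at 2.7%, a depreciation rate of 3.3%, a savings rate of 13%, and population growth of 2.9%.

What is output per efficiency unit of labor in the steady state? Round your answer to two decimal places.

y* = 1.46

At the steady state, Δk = 0, so s·k^α = (n + g + δ)·k.
Rearranging, k^(1−α) = s / (n + g + δ).
k^0.5 = 0.13 / (0.029 + 0.027 + 0.033) = 0.13 / 0.089 = 1.4607
k* = 1.4607^(1/0.5) ≈ 2.1336
y* = (k*)^α = 2.1336^0.5 ≈ 1.4607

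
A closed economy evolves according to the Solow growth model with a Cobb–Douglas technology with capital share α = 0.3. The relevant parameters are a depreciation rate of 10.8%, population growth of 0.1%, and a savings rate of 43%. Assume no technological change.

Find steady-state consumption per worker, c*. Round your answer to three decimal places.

c* = 1.026

In steady state, investment equals break-even investment: s·k^α = (n + δ)·k.
Rearranging, k^(1−α) = s / (n + δ).
k^0.7 = 0.43 / (0.001 + 0.108) = 0.43 / 0.109 = 3.9450
k* = 3.9450^(1/0.7) ≈ 7.1039
y* = (k*)^α = 7.1039^0.3 ≈ 1.8007
c* = (1 − s)·y* = (1 − 0.43) × 1.8007 ≈ 1.0264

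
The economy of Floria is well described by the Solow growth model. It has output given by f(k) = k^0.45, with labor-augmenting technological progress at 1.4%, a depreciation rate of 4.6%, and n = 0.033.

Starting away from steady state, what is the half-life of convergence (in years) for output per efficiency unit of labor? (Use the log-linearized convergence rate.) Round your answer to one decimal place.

t_½ ≈ 13.6 years

Near the steady state the convergence rate is λ = (1 − α)(n + g + δ).
λ = (1 − 0.45) × 0.093 = 0.55 × 0.093 = 0.05115
Half-life = ln 2 / λ = 0.6931 / 0.05115 ≈ 13.55 years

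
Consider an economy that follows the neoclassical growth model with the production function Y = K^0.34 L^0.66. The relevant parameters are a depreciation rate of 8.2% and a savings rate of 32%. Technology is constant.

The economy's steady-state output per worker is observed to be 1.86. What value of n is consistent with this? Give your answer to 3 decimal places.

At the steady state, Δk = 0, so s·k^α = (n + δ)·k.
Since y* = [s/(n + δ)]^(α/(1−α)), we have s/(n + δ) = (y*)^((1−α)/α) = 1.86^1.9412 = 3.3356.
Therefore n + δ = s / 3.3356 = 0.32 / 3.3356 = 0.0959, so n = 0.0959 − 0.082 = 0.0139.

n ≈ 0.014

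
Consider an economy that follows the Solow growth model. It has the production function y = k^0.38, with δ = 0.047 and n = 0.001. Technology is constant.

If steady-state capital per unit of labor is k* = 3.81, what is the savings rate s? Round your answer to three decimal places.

Steady state requires s·f(k) = (n + δ)·k, i.e. s·k^α = (n + δ)·k.
So s / (n + δ) = (k*)^(1−α) = 3.81^0.62 = 2.2918.
Therefore s = 2.2918 × (n + δ) = 2.2918 × 0.048 = 0.1100.

s ≈ 0.110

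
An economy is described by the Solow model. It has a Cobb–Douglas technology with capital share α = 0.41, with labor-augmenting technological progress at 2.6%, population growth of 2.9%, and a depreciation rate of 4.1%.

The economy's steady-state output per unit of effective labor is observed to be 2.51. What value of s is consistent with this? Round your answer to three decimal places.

Steady state requires s·f(k) = (n + g + δ)·k, i.e. s·k^α = (n + g + δ)·k.
Since y* = [s/(n + g + δ)]^(α/(1−α)), we have s/(n + g + δ) = (y*)^((1−α)/α) = 2.51^1.439 = 3.7595.
Therefore s = 3.7595 × (n + g + δ) = 3.7595 × 0.096 = 0.3609.

s ≈ 0.361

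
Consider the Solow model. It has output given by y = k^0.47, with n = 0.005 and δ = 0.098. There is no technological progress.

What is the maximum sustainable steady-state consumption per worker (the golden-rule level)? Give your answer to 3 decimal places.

At the golden rule, f'(k) = n + δ, so α·k^(α−1) = n + δ and k_gold = (α/(n + δ))^(1/(1−α)).
k_gold = (0.47/0.103)^(1/0.53) = 4.5631^1.8868 ≈ 17.5344
c_gold = f(k_gold) − (n + δ)·k_gold = 3.8426 − 0.103×17.5344 ≈ 2.0366

c_gold ≈ 2.037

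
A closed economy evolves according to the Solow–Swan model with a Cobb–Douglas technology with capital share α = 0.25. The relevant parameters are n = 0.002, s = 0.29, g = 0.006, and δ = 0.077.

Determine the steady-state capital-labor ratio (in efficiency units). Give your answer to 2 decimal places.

In steady state, investment equals break-even investment: s·k^α = (n + g + δ)·k.
Rearranging, k^(1−α) = s / (n + g + δ).
k^0.75 = 0.29 / (0.002 + 0.006 + 0.077) = 0.29 / 0.085 = 3.4118
k* = 3.4118^(1/0.75) ≈ 5.1362

k* ≈ 5.14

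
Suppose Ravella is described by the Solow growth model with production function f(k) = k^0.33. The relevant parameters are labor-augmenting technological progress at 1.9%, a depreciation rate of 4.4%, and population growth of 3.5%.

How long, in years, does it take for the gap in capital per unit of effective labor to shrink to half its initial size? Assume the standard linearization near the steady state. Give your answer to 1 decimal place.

Near the steady state the convergence rate is λ = (1 − α)(n + g + δ).
λ = (1 − 0.33) × 0.098 = 0.67 × 0.098 = 0.06566
Half-life = ln 2 / λ = 0.6931 / 0.06566 ≈ 10.56 years

about 10.6 years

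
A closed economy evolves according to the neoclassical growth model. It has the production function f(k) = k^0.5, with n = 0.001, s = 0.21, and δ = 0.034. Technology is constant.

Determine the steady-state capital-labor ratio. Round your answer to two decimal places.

In steady state, investment equals break-even investment: s·k^α = (n + δ)·k.
Rearranging, k^(1−α) = s / (n + δ).
k^0.5 = 0.21 / (0.001 + 0.034) = 0.21 / 0.035 = 6.0000
k* = 6.0000^(1/0.5) ≈ 36.0000

k* = 36.00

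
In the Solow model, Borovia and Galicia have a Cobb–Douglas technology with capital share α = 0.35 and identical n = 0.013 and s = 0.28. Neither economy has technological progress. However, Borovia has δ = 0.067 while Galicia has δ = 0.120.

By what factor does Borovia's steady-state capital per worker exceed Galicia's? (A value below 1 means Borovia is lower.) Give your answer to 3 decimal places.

k*_B / k*_G ≈ 2.186

Steady-state k* = [s/(n + δ)]^(1/(1−α)), so the ratio is [ (s_B/(n + δ)_B) / (s_G/(n + δ)_G) ]^1.5385.
s_B/(n + δ)_B = 0.28/0.080 = 3.5000; s_G/(n + δ)_G = 0.28/0.133 = 2.1053.
Ratio = (3.5000/2.1053)^1.5385 = 1.6625^1.5385 ≈ 2.1860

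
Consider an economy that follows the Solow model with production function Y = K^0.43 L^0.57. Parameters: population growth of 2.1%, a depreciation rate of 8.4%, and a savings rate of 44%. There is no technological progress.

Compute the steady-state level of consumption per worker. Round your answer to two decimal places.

c* ≈ 1.65

Steady state requires s·f(k) = (n + δ)·k, i.e. s·k^α = (n + δ)·k.
Rearranging, k^(1−α) = s / (n + δ).
k^0.57 = 0.44 / (0.021 + 0.084) = 0.44 / 0.105 = 4.1905
k* = 4.1905^(1/0.57) ≈ 12.3508
y* = (k*)^α = 12.3508^0.43 ≈ 2.9473
c* = (1 − s)·y* = (1 − 0.44) × 2.9473 ≈ 1.6505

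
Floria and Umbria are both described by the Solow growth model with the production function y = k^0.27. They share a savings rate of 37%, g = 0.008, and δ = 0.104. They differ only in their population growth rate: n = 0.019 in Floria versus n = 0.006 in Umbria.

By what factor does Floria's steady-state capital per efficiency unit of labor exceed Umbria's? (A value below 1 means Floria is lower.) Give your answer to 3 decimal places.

Steady-state k* = [s/(n + g + δ)]^(1/(1−α)), so the ratio is [ (s_F/(n + g + δ)_F) / (s_U/(n + g + δ)_U) ]^1.3699.
s_F/(n + g + δ)_F = 0.37/0.131 = 2.8244; s_U/(n + g + δ)_U = 0.37/0.118 = 3.1356.
Ratio = (2.8244/3.1356)^1.3699 = 0.9008^1.3699 ≈ 0.8667

ratio ≈ 0.867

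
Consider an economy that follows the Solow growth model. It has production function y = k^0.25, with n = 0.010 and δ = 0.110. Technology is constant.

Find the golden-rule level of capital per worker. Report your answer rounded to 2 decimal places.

The golden rule sets f'(k) = n + δ, i.e. α·k^(α−1) = n + δ.
So k^(1−α) = α / (n + δ) = 0.25 / 0.120 = 2.0833.
k_gold = 2.0833^(1/0.75) ≈ 2.6607

k_gold ≈ 2.66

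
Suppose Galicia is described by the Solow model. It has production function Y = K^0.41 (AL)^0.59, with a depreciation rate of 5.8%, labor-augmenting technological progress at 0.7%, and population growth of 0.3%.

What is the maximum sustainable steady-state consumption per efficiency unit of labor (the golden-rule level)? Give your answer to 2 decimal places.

At the golden rule, f'(k) = n + g + δ, so α·k^(α−1) = n + g + δ and k_gold = (α/(n + g + δ))^(1/(1−α)).
k_gold = (0.41/0.068)^(1/0.59) = 6.0294^1.6949 ≈ 21.0129
c_gold = f(k_gold) − (n + g + δ)·k_gold = 3.4851 − 0.068×21.0129 ≈ 2.0562

c_gold ≈ 2.06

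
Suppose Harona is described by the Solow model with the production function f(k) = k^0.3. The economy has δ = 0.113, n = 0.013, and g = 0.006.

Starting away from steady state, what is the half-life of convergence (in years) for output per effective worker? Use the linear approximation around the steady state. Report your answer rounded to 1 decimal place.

Near the steady state the convergence rate is λ = (1 − α)(n + g + δ).
λ = (1 − 0.3) × 0.132 = 0.7 × 0.132 = 0.0924
Half-life = ln 2 / λ = 0.6931 / 0.0924 ≈ 7.50 years

t_½ ≈ 7.5 years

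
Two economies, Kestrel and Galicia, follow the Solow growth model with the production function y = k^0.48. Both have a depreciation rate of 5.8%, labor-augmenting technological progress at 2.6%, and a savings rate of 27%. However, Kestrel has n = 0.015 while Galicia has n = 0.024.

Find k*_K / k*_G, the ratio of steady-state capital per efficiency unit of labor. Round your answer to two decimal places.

Steady-state k* = [s/(n + g + δ)]^(1/(1−α)), so the ratio is [ (s_K/(n + g + δ)_K) / (s_G/(n + g + δ)_G) ]^1.9231.
s_K/(n + g + δ)_K = 0.27/0.099 = 2.7273; s_G/(n + g + δ)_G = 0.27/0.108 = 2.5000.
Ratio = (2.7273/2.5000)^1.9231 = 1.0909^1.9231 ≈ 1.1821

ratio ≈ 1.18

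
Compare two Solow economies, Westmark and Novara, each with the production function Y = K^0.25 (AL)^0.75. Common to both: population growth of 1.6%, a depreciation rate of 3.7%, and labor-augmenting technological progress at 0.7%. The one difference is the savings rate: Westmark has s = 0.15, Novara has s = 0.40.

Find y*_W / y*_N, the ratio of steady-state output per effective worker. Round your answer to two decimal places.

Steady-state y* = [s/(n + g + δ)]^(α/(1−α)), so the ratio is [ (s_W/(n + g + δ)_W) / (s_N/(n + g + δ)_N) ]^0.3333.
s_W/(n + g + δ)_W = 0.15/0.060 = 2.5000; s_N/(n + g + δ)_N = 0.40/0.060 = 6.6667.
Ratio = (2.5000/6.6667)^0.3333 = 0.3750^0.3333 ≈ 0.7211

y*_W / y*_N ≈ 0.72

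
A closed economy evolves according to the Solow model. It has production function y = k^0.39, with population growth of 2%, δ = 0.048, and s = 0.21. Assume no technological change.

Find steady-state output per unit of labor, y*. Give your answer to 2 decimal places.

In steady state, investment equals break-even investment: s·k^α = (n + δ)·k.
Dividing both sides by k: k^(1−α) = s / (n + δ).
k^0.61 = 0.21 / (0.020 + 0.048) = 0.21 / 0.068 = 3.0882
k* = 3.0882^(1/0.61) ≈ 6.3503
y* = (k*)^α = 6.3503^0.39 ≈ 2.0563

y* = 2.06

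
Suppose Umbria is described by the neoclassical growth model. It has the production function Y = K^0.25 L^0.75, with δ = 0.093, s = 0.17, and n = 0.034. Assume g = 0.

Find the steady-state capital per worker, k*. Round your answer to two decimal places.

k* = 1.48

At the steady state, Δk = 0, so s·k^α = (n + δ)·k.
Rearranging, k^(1−α) = s / (n + δ).
k^0.75 = 0.17 / (0.034 + 0.093) = 0.17 / 0.127 = 1.3386
k* = 1.3386^(1/0.75) ≈ 1.4753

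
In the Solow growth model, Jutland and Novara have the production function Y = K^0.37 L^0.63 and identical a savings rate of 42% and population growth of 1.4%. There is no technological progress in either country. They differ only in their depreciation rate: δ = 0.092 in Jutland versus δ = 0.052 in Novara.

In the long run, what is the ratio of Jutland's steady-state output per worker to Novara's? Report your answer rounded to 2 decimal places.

Steady-state y* = [s/(n + δ)]^(α/(1−α)), so the ratio is [ (s_J/(n + δ)_J) / (s_N/(n + δ)_N) ]^0.5873.
s_J/(n + δ)_J = 0.42/0.106 = 3.9623; s_N/(n + δ)_N = 0.42/0.066 = 6.3636.
Ratio = (3.9623/6.3636)^0.5873 = 0.6227^0.5873 ≈ 0.7571

y*_J / y*_N ≈ 0.76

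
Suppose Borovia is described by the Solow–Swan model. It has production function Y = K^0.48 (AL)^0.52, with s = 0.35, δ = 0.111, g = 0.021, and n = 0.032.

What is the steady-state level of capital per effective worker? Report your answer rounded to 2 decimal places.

k* ≈ 4.30

Steady state requires s·f(k) = (n + g + δ)·k, i.e. s·k^α = (n + g + δ)·k.
Rearranging, k^(1−α) = s / (n + g + δ).
k^0.52 = 0.35 / (0.032 + 0.021 + 0.111) = 0.35 / 0.164 = 2.1341
k* = 2.1341^(1/0.52) ≈ 4.2964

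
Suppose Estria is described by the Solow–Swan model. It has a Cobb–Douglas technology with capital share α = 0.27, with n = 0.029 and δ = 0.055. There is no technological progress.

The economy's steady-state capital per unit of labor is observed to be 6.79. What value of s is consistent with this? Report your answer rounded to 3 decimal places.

In steady state, investment equals break-even investment: s·k^α = (n + δ)·k.
So s / (n + δ) = (k*)^(1−α) = 6.79^0.73 = 4.0482.
Therefore s = 4.0482 × (n + δ) = 4.0482 × 0.084 = 0.3400.

s ≈ 0.340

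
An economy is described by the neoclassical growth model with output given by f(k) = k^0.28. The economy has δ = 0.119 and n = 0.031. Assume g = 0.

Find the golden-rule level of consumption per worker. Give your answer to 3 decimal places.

c_gold ≈ 0.918

At the golden rule, f'(k) = n + δ, so α·k^(α−1) = n + δ and k_gold = (α/(n + δ))^(1/(1−α)).
k_gold = (0.28/0.150)^(1/0.72) = 1.8667^1.3889 ≈ 2.3796
c_gold = f(k_gold) − (n + δ)·k_gold = 1.2747 − 0.150×2.3796 ≈ 0.9178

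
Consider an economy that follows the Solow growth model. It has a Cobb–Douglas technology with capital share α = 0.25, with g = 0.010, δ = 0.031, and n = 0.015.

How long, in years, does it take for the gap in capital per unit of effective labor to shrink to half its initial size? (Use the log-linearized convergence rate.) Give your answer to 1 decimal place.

Near the steady state the convergence rate is λ = (1 − α)(n + g + δ).
λ = (1 − 0.25) × 0.056 = 0.75 × 0.056 = 0.0420
Half-life = ln 2 / λ = 0.6931 / 0.0420 ≈ 16.50 years

t_½ ≈ 16.5 years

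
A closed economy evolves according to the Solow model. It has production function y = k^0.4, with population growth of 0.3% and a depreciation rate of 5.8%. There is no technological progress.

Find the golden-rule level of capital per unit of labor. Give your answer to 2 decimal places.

The golden rule sets f'(k) = n + δ, i.e. α·k^(α−1) = n + δ.
So k^(1−α) = α / (n + δ) = 0.4 / 0.061 = 6.5574.
k_gold = 6.5574^(1/0.6) ≈ 22.9731

k_gold ≈ 22.97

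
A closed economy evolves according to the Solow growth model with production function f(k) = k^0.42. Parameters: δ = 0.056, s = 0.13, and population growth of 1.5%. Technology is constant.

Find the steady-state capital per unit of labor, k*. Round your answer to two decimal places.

k* ≈ 2.84

At the steady state, Δk = 0, so s·k^α = (n + δ)·k.
Rearranging, k^(1−α) = s / (n + δ).
k^0.58 = 0.13 / (0.015 + 0.056) = 0.13 / 0.071 = 1.8310
k* = 1.8310^(1/0.58) ≈ 2.8373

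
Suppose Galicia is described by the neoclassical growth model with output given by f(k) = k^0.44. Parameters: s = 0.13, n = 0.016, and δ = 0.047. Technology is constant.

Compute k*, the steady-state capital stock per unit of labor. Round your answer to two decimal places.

In steady state, investment equals break-even investment: s·k^α = (n + δ)·k.
Rearranging, k^(1−α) = s / (n + δ).
k^0.56 = 0.13 / (0.016 + 0.047) = 0.13 / 0.063 = 2.0635
k* = 2.0635^(1/0.56) ≈ 3.6458

k* = 3.65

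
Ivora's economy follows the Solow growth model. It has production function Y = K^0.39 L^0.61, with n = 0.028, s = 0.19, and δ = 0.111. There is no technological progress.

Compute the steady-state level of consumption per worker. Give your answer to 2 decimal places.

c* = 0.99

At the steady state, Δk = 0, so s·k^α = (n + δ)·k.
Rearranging, k^(1−α) = s / (n + δ).
k^0.61 = 0.19 / (0.028 + 0.111) = 0.19 / 0.139 = 1.3669
k* = 1.3669^(1/0.61) ≈ 1.6692
y* = (k*)^α = 1.6692^0.39 ≈ 1.2212
c* = (1 − s)·y* = (1 − 0.19) × 1.2212 ≈ 0.9892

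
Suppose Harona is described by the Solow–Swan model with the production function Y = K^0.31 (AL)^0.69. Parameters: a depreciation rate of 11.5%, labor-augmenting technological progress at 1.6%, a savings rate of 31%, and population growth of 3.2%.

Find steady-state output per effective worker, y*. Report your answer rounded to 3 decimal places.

At the steady state, Δk = 0, so s·k^α = (n + g + δ)·k.
Dividing both sides by k: k^(1−α) = s / (n + g + δ).
k^0.69 = 0.31 / (0.032 + 0.016 + 0.115) = 0.31 / 0.163 = 1.9018
k* = 1.9018^(1/0.69) ≈ 2.5386
y* = (k*)^α = 2.5386^0.31 ≈ 1.3348

y* = 1.335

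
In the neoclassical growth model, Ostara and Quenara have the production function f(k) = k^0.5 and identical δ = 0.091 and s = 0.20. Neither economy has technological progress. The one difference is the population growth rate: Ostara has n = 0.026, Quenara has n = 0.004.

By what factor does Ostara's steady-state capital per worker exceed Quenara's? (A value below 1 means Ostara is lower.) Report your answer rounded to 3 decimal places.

k*_O / k*_Q ≈ 0.659

Steady-state k* = [s/(n + δ)]^(1/(1−α)), so the ratio is [ (s_O/(n + δ)_O) / (s_Q/(n + δ)_Q) ]^2.
s_O/(n + δ)_O = 0.20/0.117 = 1.7094; s_Q/(n + δ)_Q = 0.20/0.095 = 2.1053.
Ratio = (1.7094/2.1053)^2 = 0.8120^2 ≈ 0.6593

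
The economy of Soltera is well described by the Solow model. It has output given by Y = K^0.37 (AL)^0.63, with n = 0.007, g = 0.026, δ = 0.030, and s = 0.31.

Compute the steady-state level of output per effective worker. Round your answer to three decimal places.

In steady state, investment equals break-even investment: s·k^α = (n + g + δ)·k.
Rearranging, k^(1−α) = s / (n + g + δ).
k^0.63 = 0.31 / (0.007 + 0.026 + 0.030) = 0.31 / 0.063 = 4.9206
k* = 4.9206^(1/0.63) ≈ 12.5442
y* = (k*)^α = 12.5442^0.37 ≈ 2.5493

y* = 2.549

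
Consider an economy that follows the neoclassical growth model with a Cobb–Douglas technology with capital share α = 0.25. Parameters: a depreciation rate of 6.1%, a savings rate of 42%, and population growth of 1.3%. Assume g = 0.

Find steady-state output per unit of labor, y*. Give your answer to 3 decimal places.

y* = 1.784

Steady state requires s·f(k) = (n + δ)·k, i.e. s·k^α = (n + δ)·k.
Dividing both sides by k: k^(1−α) = s / (n + δ).
k^0.75 = 0.42 / (0.013 + 0.061) = 0.42 / 0.074 = 5.6757
k* = 5.6757^(1/0.75) ≈ 10.1242
y* = (k*)^α = 10.1242^0.25 ≈ 1.7838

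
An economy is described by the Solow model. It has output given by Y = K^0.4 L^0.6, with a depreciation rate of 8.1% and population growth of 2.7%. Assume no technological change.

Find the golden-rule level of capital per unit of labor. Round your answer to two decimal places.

k_gold ≈ 8.87

The golden rule sets f'(k) = n + δ, i.e. α·k^(α−1) = n + δ.
So k^(1−α) = α / (n + δ) = 0.4 / 0.108 = 3.7037.
k_gold = 3.7037^(1/0.6) ≈ 8.8660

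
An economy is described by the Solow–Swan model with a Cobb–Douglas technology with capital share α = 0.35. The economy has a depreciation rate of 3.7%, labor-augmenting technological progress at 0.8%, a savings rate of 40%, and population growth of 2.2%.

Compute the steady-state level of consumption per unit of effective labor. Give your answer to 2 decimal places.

c* = 1.57

At the steady state, Δk = 0, so s·k^α = (n + g + δ)·k.
Dividing both sides by k: k^(1−α) = s / (n + g + δ).
k^0.65 = 0.40 / (0.022 + 0.008 + 0.037) = 0.40 / 0.067 = 5.9701
k* = 5.9701^(1/0.65) ≈ 15.6249
y* = (k*)^α = 15.6249^0.35 ≈ 2.6172
c* = (1 − s)·y* = (1 − 0.40) × 2.6172 ≈ 1.5703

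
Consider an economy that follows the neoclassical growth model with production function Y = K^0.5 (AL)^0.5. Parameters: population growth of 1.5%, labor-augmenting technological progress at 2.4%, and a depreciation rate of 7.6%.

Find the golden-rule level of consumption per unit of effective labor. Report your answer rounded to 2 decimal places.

At the golden rule, f'(k) = n + g + δ, so α·k^(α−1) = n + g + δ and k_gold = (α/(n + g + δ))^(1/(1−α)).
k_gold = (0.5/0.115)^(1/0.5) = 4.3478^2 ≈ 18.9034
c_gold = f(k_gold) − (n + g + δ)·k_gold = 4.3478 − 0.115×18.9034 ≈ 2.1739

c_gold ≈ 2.17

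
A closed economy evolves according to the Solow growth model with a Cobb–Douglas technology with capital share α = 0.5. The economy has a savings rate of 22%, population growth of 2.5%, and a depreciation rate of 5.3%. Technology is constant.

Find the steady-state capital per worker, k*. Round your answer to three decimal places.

k* ≈ 7.955

At the steady state, Δk = 0, so s·k^α = (n + δ)·k.
Rearranging, k^(1−α) = s / (n + δ).
k^0.5 = 0.22 / (0.025 + 0.053) = 0.22 / 0.078 = 2.8205
k* = 2.8205^(1/0.5) ≈ 7.9552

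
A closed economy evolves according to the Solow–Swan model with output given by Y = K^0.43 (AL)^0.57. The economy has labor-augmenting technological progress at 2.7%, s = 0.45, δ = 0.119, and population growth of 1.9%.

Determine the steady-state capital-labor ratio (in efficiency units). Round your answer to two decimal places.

k* ≈ 5.81

In steady state, investment equals break-even investment: s·k^α = (n + g + δ)·k.
Dividing both sides by k: k^(1−α) = s / (n + g + δ).
k^0.57 = 0.45 / (0.019 + 0.027 + 0.119) = 0.45 / 0.165 = 2.7273
k* = 2.7273^(1/0.57) ≈ 5.8136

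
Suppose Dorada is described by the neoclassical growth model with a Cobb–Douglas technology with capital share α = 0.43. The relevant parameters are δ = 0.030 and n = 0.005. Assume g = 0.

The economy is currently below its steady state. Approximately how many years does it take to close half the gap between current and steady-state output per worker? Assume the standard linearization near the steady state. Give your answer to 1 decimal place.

Near the steady state the convergence rate is λ = (1 − α)(n + δ).
λ = (1 − 0.43) × 0.035 = 0.57 × 0.035 = 0.01995
Half-life = ln 2 / λ = 0.6931 / 0.01995 ≈ 34.74 years

t_½ ≈ 34.7 years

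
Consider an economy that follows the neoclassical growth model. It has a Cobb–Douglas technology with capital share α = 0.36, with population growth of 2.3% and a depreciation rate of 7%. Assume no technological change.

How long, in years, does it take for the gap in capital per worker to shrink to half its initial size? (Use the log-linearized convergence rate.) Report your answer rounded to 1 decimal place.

about 11.6 years

Near the steady state the convergence rate is λ = (1 − α)(n + δ).
λ = (1 − 0.36) × 0.093 = 0.64 × 0.093 = 0.05952
Half-life = ln 2 / λ = 0.6931 / 0.05952 ≈ 11.64 years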